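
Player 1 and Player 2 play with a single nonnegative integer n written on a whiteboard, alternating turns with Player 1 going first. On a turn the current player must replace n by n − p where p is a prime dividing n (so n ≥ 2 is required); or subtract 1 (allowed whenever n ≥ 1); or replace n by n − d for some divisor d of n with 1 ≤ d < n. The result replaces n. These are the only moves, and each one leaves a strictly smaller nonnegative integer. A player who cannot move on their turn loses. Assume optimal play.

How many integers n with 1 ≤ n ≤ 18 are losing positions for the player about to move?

Work bottom-up. With no move the player to move loses. Otherwise the position is W if at least one move leads to an L position for the opponent, and L if every move leads to a W.
n=0: no move → L
n=1: →0(L), so W
n=2: →0(L), so W
n=3: →0(L), so W
n=4: →2(W), 3(W) — all W, so L
n=5: →0(L), so W
n=6: →4(L), so W
n=7: →0(L), so W
n=8: →4(L), so W
n=9: →6(W), 8(W) — all W, so L
n=10: →9(L), so W
n=11: →0(L), so W
n=12: →9(L), so W
n=13: →0(L), so W
n=14: →7(W), 12(W), 13(W) — all W, so L
n=15: →14(L), so W
n=16: →14(L), so W
n=17: →0(L), so W
n=18: →9(L), so W
L entries with 1 ≤ n ≤ 18 (n=0 is outside the asked range and is not counted): n = 4, 9, 14; that makes 3.

3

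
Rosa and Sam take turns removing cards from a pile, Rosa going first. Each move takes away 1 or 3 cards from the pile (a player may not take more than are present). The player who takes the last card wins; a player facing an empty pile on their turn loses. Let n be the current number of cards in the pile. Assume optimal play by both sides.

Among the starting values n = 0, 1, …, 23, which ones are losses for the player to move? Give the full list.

0, 2, 4, 6, 8, 10, 12, 14, 16, 18, 20, 22

Build the W/L table. Terminal = L. A non-terminal position is W if it has a move to some L; otherwise it is L.
n=0: no move → L
n=1: →0(L), so W
n=2: →1(W) only, which is W, so L
n=3: →2(L), so W
n=4: →3(W), 1(W) — all W, so L
n=5: →4(L), so W
n=6: →5(W), 3(W) — all W, so L
n=7: →6(L), so W
n=8: →7(W), 5(W) — all W, so L
n=9: →8(L), so W
n=10: →9(W), 7(W) — all W, so L
n=11: →10(L), so W
n=12: →11(W), 9(W) — all W, so L
n=13: →12(L), so W
n=14: →13(W), 11(W) — all W, so L
n=15: →14(L), so W
n=16: →15(W), 13(W) — all W, so L
n=17: →16(L), so W
n=18: →17(W), 15(W) — all W, so L
n=19: →18(L), so W
n=20: →19(W), 17(W) — all W, so L
n=21: →20(L), so W
n=22: →21(W), 19(W) — all W, so L
n=23: →22(L), so W
Reading off the rows marked L gives the requested list; there are 12 such values of n.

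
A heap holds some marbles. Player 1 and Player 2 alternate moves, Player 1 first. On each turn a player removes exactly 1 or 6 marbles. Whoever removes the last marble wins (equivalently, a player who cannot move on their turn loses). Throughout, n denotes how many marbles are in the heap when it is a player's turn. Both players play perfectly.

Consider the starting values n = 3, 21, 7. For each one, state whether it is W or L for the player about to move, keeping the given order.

3: W, 21: L, 7: L

Compute win/loss labels from the base case upward. A position with no move is L. Any other position is W if it can reach an L in one move, else L.
n=0: no move → L
n=1: can move to 0, which is L ⇒ W
n=2: the only move is to 1(W), a W ⇒ L
n=3: can move to 2, which is L ⇒ W
n=4: the only move is to 3(W), a W ⇒ L
n=5: can move to 4, which is L ⇒ W
n=6: can move to 0, which is L ⇒ W
n=7: moves to 6(W), 1(W); every one is W ⇒ L
n=8: can move to 7, which is L ⇒ W
n=9: moves to 8(W), 3(W); every one is W ⇒ L
n=10: can move to 9, which is L ⇒ W
n=11: moves to 10(W), 5(W); every one is W ⇒ L
n=12: can move to 11, which is L ⇒ W
n=13: can move to 7, which is L ⇒ W
n=14: moves to 13(W), 8(W); every one is W ⇒ L
n=15: can move to 14, which is L ⇒ W
n=16: moves to 15(W), 10(W); every one is W ⇒ L
n=17: can move to 16, which is L ⇒ W
n=18: moves to 17(W), 12(W); every one is W ⇒ L
n=19: can move to 18, which is L ⇒ W
n=20: can move to 14, which is L ⇒ W
n=21: moves to 20(W), 15(W); every one is W ⇒ L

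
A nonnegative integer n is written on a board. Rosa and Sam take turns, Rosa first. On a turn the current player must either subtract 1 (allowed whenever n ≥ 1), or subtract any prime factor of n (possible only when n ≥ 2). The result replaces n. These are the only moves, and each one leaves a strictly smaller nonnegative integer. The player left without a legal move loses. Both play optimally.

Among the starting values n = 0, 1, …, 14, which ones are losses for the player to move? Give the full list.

Work bottom-up. With no move the player to move loses. Otherwise the position is W if at least one move leads to an L position for the opponent, and L if every move leads to a W.
n=0: no move → L
n=1: reaches L-position 0 → W
n=2: reaches L-position 0 → W
n=3: reaches L-position 0 → W
n=4: only reaches 2(W), 3(W), all W → L
n=5: reaches L-position 0 → W
n=6: reaches L-position 4 → W
n=7: reaches L-position 0 → W
n=8: only reaches 6(W), 7(W), all W → L
n=9: reaches L-position 8 → W
n=10: reaches L-position 8 → W
n=11: reaches L-position 0 → W
n=12: only reaches 9(W), 10(W), 11(W), all W → L
n=13: reaches L-position 0 → W
n=14: reaches L-position 12 → W
Reading off the rows marked L gives the requested list; there are 4 such values of n.

0, 4, 8, 12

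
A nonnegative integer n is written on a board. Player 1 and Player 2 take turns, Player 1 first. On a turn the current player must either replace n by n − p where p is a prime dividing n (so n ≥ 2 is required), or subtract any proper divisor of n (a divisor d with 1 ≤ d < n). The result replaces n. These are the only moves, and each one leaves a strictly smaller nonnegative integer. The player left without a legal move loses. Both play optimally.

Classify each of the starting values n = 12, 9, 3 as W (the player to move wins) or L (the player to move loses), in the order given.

Use the standard recursion: the mover loses at a terminal position; elsewhere, the mover wins exactly when some move hands the opponent an L position.
n=0: no move → L
n=1: no move → L
n=2: can move to 0, which is L ⇒ W
n=3: can move to 0, which is L ⇒ W
n=4: moves to 2(W), 3(W); every one is W ⇒ L
n=5: can move to 0, which is L ⇒ W
n=6: can move to 4, which is L ⇒ W
n=7: can move to 0, which is L ⇒ W
n=8: can move to 4, which is L ⇒ W
n=9: moves to 6(W), 8(W); every one is W ⇒ L
n=10: can move to 9, which is L ⇒ W
n=11: can move to 0, which is L ⇒ W
n=12: can move to 9, which is L ⇒ W

12: W, 9: L, 3: W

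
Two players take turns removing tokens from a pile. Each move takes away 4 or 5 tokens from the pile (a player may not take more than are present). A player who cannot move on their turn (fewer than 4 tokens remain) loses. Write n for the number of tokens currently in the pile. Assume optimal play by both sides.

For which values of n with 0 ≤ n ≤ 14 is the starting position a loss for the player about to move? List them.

0, 1, 2, 3, 9, 10, 11, 12

Positions with no move are L. A position that does have a move is losing for the player to move precisely when every available move leads to a winning position for the opponent. Fill in the labels:
n=0: no move → L
n=1: no move → L
n=2: no move → L
n=3: no move → L
n=4: reaches L-position 0 → W
n=5: reaches L-position 1 → W
n=6: reaches L-position 2 → W
n=7: reaches L-position 3 → W
n=8: reaches L-position 3 → W
n=9: only reaches 5(W), 4(W), all W → L
n=10: only reaches 6(W), 5(W), all W → L
n=11: only reaches 7(W), 6(W), all W → L
n=12: only reaches 8(W), 7(W), all W → L
n=13: reaches L-position 9 → W
n=14: reaches L-position 10 → W
Reading off the rows marked L gives the requested list; there are 8 such values of n.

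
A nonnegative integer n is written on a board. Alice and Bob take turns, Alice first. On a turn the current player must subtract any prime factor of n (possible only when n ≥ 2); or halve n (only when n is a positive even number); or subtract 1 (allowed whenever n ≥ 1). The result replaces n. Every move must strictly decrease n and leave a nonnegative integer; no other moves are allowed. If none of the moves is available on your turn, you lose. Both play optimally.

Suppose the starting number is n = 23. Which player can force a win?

Alice wins.

Positions with no move are L. A position that does have a move is losing for the player to move precisely when every available move leads to a winning position for the opponent. Fill in the labels:
n=0: no move → L
n=1: W (go to 0, an L position)
n=2: W (go to 0, an L position)
n=3: W (go to 0, an L position)
n=4: L (options 2(W), 3(W) are all W)
n=5: W (go to 0, an L position)
n=6: W (go to 4, an L position)
n=7: W (go to 0, an L position)
n=8: W (go to 4, an L position)
n=9: L (options 6(W), 8(W) are all W)
n=10: W (go to 9, an L position)
n=11: W (go to 0, an L position)
n=12: W (go to 9, an L position)
n=13: W (go to 0, an L position)
n=14: L (options 7(W), 12(W), 13(W) are all W)
n=15: W (go to 14, an L position)
n=16: W (go to 14, an L position)
n=17: W (go to 0, an L position)
n=18: W (go to 9, an L position)
n=19: W (go to 0, an L position)
n=20: L (options 10(W), 15(W), 18(W), 19(W) are all W)
n=21: W (go to 14, an L position)
n=22: W (go to 20, an L position)
n=23: W (go to 0, an L position)
The starting position 23 is W: Alice should move to 0, handing over an L position.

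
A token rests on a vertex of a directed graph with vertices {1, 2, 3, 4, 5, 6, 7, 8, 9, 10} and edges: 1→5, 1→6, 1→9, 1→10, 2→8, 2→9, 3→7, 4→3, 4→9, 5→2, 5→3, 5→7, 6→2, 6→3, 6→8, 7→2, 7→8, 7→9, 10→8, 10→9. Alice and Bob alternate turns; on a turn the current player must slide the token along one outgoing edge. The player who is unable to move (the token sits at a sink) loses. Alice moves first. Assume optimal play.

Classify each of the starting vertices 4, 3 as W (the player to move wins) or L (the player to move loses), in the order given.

4: W, 3: L

Label each position W (a win for the player to move) or L (a loss). A position with no legal move is L; any other position is W exactly when some move reaches an L, and L when every move reaches a W.
Every edge goes from a vertex to one that appears earlier in the order 9, 8, 2, 7, 10, 3, 4, 6, 5, 1, so processing vertices in that order labels each vertex after all of its successors.
9: no outgoing edge → L
8: no outgoing edge → L
2: reaches L-position 8 → W
7: reaches L-position 8 → W
10: reaches L-position 8 → W
3: only reaches 7(W), which is W → L
4: reaches L-position 3 → W
6: reaches L-position 3 → W
5: reaches L-position 3 → W
1: reaches L-position 9 → W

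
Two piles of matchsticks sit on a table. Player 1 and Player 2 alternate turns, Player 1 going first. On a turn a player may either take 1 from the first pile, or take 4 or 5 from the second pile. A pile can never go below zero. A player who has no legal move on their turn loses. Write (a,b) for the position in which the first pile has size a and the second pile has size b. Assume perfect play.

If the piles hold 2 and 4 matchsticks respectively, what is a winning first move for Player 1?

Use the standard recursion: the mover loses at a terminal position; elsewhere, the mover wins exactly when some move hands the opponent an L position.
No move ever increases a pile, so every position that can arise here has a ≤ 2 and b ≤ 4; it is enough to label the cells with 0 ≤ a ≤ 2 and 0 ≤ b ≤ 4.
Every move lowers a or b (never raises either), so fill the grid row by row in increasing a, and left to right within a row: each cell's successors are then already labelled.
      b=0  b=1  b=2  b=3  b=4
a=0:    L    L    L    L    W
a=1:    W    W    W    W    L
a=2:    L    L    L    L    W
Cells with no legal move (terminal, hence L): (0,0), (0,1), (0,2), (0,3).
The remaining L cells, each justified by listing all of its moves:
(1,4): only reaches (0,4)(W), (1,0)(W), all W → L
(2,0): only reaches (1,0)(W), which is W → L
(2,1): only reaches (1,1)(W), which is W → L
(2,2): only reaches (1,2)(W), which is W → L
(2,3): only reaches (1,3)(W), which is W → L
Every other cell has at least one move into one of the L cells above, so it is W.
From (2,4), the L positions reachable in one move are: (1,4), (2,0). Any move reaching one of these is winning.

Move to (1,4).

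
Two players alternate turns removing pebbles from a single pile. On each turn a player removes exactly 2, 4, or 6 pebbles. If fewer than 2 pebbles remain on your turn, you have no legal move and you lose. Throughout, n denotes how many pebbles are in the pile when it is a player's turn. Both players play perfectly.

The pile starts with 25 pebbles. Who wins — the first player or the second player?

Compute win/loss labels from the base case upward. A position with no move is L. Any other position is W if it can reach an L in one move, else L.
n=0: no move → L
n=1: no move → L
n=2: reaches L-position 0 → W
n=3: reaches L-position 1 → W
n=4: reaches L-position 0 → W
n=5: reaches L-position 1 → W
n=6: reaches L-position 0 → W
n=7: reaches L-position 1 → W
n=8: only reaches 6(W), 4(W), 2(W), all W → L
n=9: only reaches 7(W), 5(W), 3(W), all W → L
n=10: reaches L-position 8 → W
n=11: reaches L-position 9 → W
n=12: reaches L-position 8 → W
n=13: reaches L-position 9 → W
n=14: reaches L-position 8 → W
n=15: reaches L-position 9 → W
n=16: only reaches 14(W), 12(W), 10(W), all W → L
n=17: only reaches 15(W), 13(W), 11(W), all W → L
n=18: reaches L-position 16 → W
n=19: reaches L-position 17 → W
n=20: reaches L-position 16 → W
n=21: reaches L-position 17 → W
n=22: reaches L-position 16 → W
n=23: reaches L-position 17 → W
n=24: only reaches 22(W), 20(W), 18(W), all W → L
n=25: only reaches 23(W), 21(W), 19(W), all W → L
Every move from 25 reaches a W position, so the mover loses.

The second player wins.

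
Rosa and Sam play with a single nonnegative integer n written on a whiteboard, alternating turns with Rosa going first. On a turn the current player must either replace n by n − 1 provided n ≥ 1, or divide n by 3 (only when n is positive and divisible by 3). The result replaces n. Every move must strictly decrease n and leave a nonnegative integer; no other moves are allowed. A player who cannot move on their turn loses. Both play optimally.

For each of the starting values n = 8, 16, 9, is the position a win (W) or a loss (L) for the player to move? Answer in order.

Positions with no move are L. A position that does have a move is losing for the player to move precisely when every available move leads to a winning position for the opponent. Fill in the labels:
n=0: no move → L
n=1: reaches L-position 0 → W
n=2: only reaches 1(W), which is W → L
n=3: reaches L-position 2 → W
n=4: only reaches 3(W), which is W → L
n=5: reaches L-position 4 → W
n=6: reaches L-position 2 → W
n=7: only reaches 6(W), which is W → L
n=8: reaches L-position 7 → W
n=9: only reaches 3(W), 8(W), all W → L
n=10: reaches L-position 9 → W
n=11: only reaches 10(W), which is W → L
n=12: reaches L-position 4 → W
n=13: only reaches 12(W), which is W → L
n=14: reaches L-position 13 → W
n=15: only reaches 5(W), 14(W), all W → L
n=16: reaches L-position 15 → W

8: W, 16: W, 9: L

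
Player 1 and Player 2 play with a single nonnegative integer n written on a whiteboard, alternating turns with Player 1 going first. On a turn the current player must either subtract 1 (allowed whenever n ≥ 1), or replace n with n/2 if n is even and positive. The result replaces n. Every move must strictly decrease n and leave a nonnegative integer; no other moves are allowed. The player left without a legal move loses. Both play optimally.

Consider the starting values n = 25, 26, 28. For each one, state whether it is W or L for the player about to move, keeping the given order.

Label each position W (a win for the player to move) or L (a loss). A position with no legal move is L; any other position is W exactly when some move reaches an L, and L when every move reaches a W.
n=0: no move → L
n=1: →0(L), so W
n=2: →1(W) only, which is W, so L
n=3: →2(L), so W
n=4: →2(L), so W
n=5: →4(W) only, which is W, so L
n=6: →5(L), so W
n=7: →6(W) only, which is W, so L
n=8: →7(L), so W
n=9: →8(W) only, which is W, so L
n=10: →5(L), so W
n=11: →10(W) only, which is W, so L
n=12: →11(L), so W
n=13: →12(W) only, which is W, so L
n=14: →7(L), so W
n=15: →14(W) only, which is W, so L
n=16: →15(L), so W
n=17: →16(W) only, which is W, so L
n=18: →9(L), so W
n=19: →18(W) only, which is W, so L
n=20: →19(L), so W
n=21: →20(W) only, which is W, so L
n=22: →11(L), so W
n=23: →22(W) only, which is W, so L
n=24: →23(L), so W
n=25: →24(W) only, which is W, so L
n=26: →13(L), so W
n=27: →26(W) only, which is W, so L
n=28: →27(L), so W

25: L, 26: W, 28: W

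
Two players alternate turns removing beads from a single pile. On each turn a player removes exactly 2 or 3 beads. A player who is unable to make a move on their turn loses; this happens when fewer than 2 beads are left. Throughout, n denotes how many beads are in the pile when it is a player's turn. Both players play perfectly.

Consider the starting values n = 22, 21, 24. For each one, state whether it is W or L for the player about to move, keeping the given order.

22: W, 21: L, 24: W

Use the standard recursion: the mover loses at a terminal position; elsewhere, the mover wins exactly when some move hands the opponent an L position.
n=0: no move → L
n=1: no move → L
n=2: can move to 0, which is L ⇒ W
n=3: can move to 1, which is L ⇒ W
n=4: can move to 1, which is L ⇒ W
n=5: moves to 3(W), 2(W); every one is W ⇒ L
n=6: moves to 4(W), 3(W); every one is W ⇒ L
n=7: can move to 5, which is L ⇒ W
n=8: can move to 6, which is L ⇒ W
n=9: can move to 6, which is L ⇒ W
n=10: moves to 8(W), 7(W); every one is W ⇒ L
n=11: moves to 9(W), 8(W); every one is W ⇒ L
n=12: can move to 10, which is L ⇒ W
n=13: can move to 11, which is L ⇒ W
n=14: can move to 11, which is L ⇒ W
n=15: moves to 13(W), 12(W); every one is W ⇒ L
n=16: moves to 14(W), 13(W); every one is W ⇒ L
n=17: can move to 15, which is L ⇒ W
n=18: can move to 16, which is L ⇒ W
n=19: can move to 16, which is L ⇒ W
n=20: moves to 18(W), 17(W); every one is W ⇒ L
n=21: moves to 19(W), 18(W); every one is W ⇒ L
n=22: can move to 20, which is L ⇒ W
n=23: can move to 21, which is L ⇒ W
n=24: can move to 21, which is L ⇒ W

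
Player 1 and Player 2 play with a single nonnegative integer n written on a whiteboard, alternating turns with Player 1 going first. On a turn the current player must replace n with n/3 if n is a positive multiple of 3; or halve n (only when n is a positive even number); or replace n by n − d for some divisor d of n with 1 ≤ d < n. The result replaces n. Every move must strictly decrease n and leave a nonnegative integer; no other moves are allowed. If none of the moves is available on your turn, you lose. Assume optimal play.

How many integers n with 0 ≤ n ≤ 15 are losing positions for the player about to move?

Label each position W (a win for the player to move) or L (a loss). A position with no legal move is L; any other position is W exactly when some move reaches an L, and L when every move reaches a W.
n=0: no move → L
n=1: no move → L
n=2: can move to 1, which is L ⇒ W
n=3: can move to 1, which is L ⇒ W
n=4: moves to 2(W), 3(W); every one is W ⇒ L
n=5: can move to 4, which is L ⇒ W
n=6: can move to 4, which is L ⇒ W
n=7: the only move is to 6(W), a W ⇒ L
n=8: can move to 4, which is L ⇒ W
n=9: moves to 3(W), 6(W), 8(W); every one is W ⇒ L
n=10: can move to 9, which is L ⇒ W
n=11: the only move is to 10(W), a W ⇒ L
n=12: can move to 4, which is L ⇒ W
n=13: the only move is to 12(W), a W ⇒ L
n=14: can move to 7, which is L ⇒ W
n=15: moves to 5(W), 10(W), 12(W), 14(W); every one is W ⇒ L
L entries with 0 ≤ n ≤ 15: n = 0, 1, 4, 7, 9, 11, 13, 15; that makes 8.

8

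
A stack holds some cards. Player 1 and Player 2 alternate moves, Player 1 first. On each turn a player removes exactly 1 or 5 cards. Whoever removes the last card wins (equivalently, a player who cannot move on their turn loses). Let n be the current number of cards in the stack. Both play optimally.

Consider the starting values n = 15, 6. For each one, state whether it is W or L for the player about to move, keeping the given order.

15: W, 6: L

Label each position W (a win for the player to move) or L (a loss). A position with no legal move is L; any other position is W exactly when some move reaches an L, and L when every move reaches a W.
n=0: no move → L
n=1: reaches L-position 0 → W
n=2: only reaches 1(W), which is W → L
n=3: reaches L-position 2 → W
n=4: only reaches 3(W), which is W → L
n=5: reaches L-position 4 → W
n=6: only reaches 5(W), 1(W), all W → L
n=7: reaches L-position 6 → W
n=8: only reaches 7(W), 3(W), all W → L
n=9: reaches L-position 8 → W
n=10: only reaches 9(W), 5(W), all W → L
n=11: reaches L-position 10 → W
n=12: only reaches 11(W), 7(W), all W → L
n=13: reaches L-position 12 → W
n=14: only reaches 13(W), 9(W), all W → L
n=15: reaches L-position 14 → W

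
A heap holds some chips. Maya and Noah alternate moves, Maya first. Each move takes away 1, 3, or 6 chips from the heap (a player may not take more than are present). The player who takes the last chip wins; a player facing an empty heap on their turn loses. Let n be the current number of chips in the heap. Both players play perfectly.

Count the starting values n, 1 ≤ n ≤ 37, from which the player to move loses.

12

Work bottom-up. With no move the player to move loses. Otherwise the position is W if at least one move leads to an L position for the opponent, and L if every move leads to a W.
n=0: no move → L
n=1: →0(L), so W
n=2: →1(W) only, which is W, so L
n=3: →2(L), so W
n=4: →3(W), 1(W) — all W, so L
n=5: →4(L), so W
n=6: →0(L), so W
n=7: →4(L), so W
n=8: →2(L), so W
n=9: →8(W), 6(W), 3(W) — all W, so L
n=10: →9(L), so W
n=11: →10(W), 8(W), 5(W) — all W, so L
n=12: →11(L), so W
n=13: →12(W), 10(W), 7(W) — all W, so L
n=14: →13(L), so W
n=15: →9(L), so W
n=16: →13(L), so W
n=17: →11(L), so W
n=18: →17(W), 15(W), 12(W) — all W, so L
n=19: →18(L), so W
n=20: →19(W), 17(W), 14(W) — all W, so L
n=21: →20(L), so W
n=22: →21(W), 19(W), 16(W) — all W, so L
n=23: →22(L), so W
n=24: →18(L), so W
n=25: →22(L), so W
n=26: →20(L), so W
n=27: →26(W), 24(W), 21(W) — all W, so L
n=28: →27(L), so W
n=29: →28(W), 26(W), 23(W) — all W, so L
n=30: →29(L), so W
n=31: →30(W), 28(W), 25(W) — all W, so L
n=32: →31(L), so W
n=33: →27(L), so W
n=34: →31(L), so W
n=35: →29(L), so W
n=36: →35(W), 33(W), 30(W) — all W, so L
n=37: →36(L), so W
L entries with 1 ≤ n ≤ 37 (n=0 is outside the asked range and is not counted): n = 2, 4, 9, 11, 13, 18, 20, 22, 27, 29, 31, 36; that makes 12.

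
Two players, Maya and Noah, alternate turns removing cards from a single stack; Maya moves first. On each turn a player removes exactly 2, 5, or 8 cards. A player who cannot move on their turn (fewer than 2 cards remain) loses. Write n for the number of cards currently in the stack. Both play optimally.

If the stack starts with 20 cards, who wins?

Use the standard recursion: the mover loses at a terminal position; elsewhere, the mover wins exactly when some move hands the opponent an L position.
n=0: no move → L
n=1: no move → L
n=2: reaches L-position 0 → W
n=3: reaches L-position 1 → W
n=4: only reaches 2(W), which is W → L
n=5: reaches L-position 0 → W
n=6: reaches L-position 4 → W
n=7: only reaches 5(W), 2(W), all W → L
n=8: reaches L-position 0 → W
n=9: reaches L-position 7 → W
n=10: only reaches 8(W), 5(W), 2(W), all W → L
n=11: only reaches 9(W), 6(W), 3(W), all W → L
n=12: reaches L-position 10 → W
n=13: reaches L-position 11 → W
n=14: only reaches 12(W), 9(W), 6(W), all W → L
n=15: reaches L-position 10 → W
n=16: reaches L-position 14 → W
n=17: only reaches 15(W), 12(W), 9(W), all W → L
n=18: reaches L-position 10 → W
n=19: reaches L-position 17 → W
n=20: only reaches 18(W), 15(W), 12(W), all W → L
Every move from 20 reaches a W position, so the mover loses.

Noah wins.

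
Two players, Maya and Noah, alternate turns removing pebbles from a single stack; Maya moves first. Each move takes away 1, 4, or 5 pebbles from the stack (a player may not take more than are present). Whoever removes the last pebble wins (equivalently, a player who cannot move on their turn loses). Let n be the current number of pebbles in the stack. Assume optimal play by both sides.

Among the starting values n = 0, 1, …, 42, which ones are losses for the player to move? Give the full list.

Compute win/loss labels from the base case upward. A position with no move is L. Any other position is W if it can reach an L in one move, else L.
n=0: no move → L
n=1: →0(L), so W
n=2: →1(W) only, which is W, so L
n=3: →2(L), so W
n=4: →0(L), so W
n=5: →0(L), so W
n=6: →2(L), so W
n=7: →2(L), so W
n=8: →7(W), 4(W), 3(W) — all W, so L
n=9: →8(L), so W
n=10: →9(W), 6(W), 5(W) — all W, so L
n=11: →10(L), so W
n=12: →8(L), so W
n=13: →8(L), so W
n=14: →10(L), so W
n=15: →10(L), so W
n=16: →15(W), 12(W), 11(W) — all W, so L
n=17: →16(L), so W
n=18: →17(W), 14(W), 13(W) — all W, so L
n=19: →18(L), so W
n=20: →16(L), so W
n=21: →16(L), so W
n=22: →18(L), so W
n=23: →18(L), so W
n=24: →23(W), 20(W), 19(W) — all W, so L
n=25: →24(L), so W
n=26: →25(W), 22(W), 21(W) — all W, so L
n=27: →26(L), so W
n=28: →24(L), so W
n=29: →24(L), so W
n=30: →26(L), so W
n=31: →26(L), so W
n=32: →31(W), 28(W), 27(W) — all W, so L
n=33: →32(L), so W
n=34: →33(W), 30(W), 29(W) — all W, so L
n=35: →34(L), so W
n=36: →32(L), so W
n=37: →32(L), so W
n=38: →34(L), so W
n=39: →34(L), so W
n=40: →39(W), 36(W), 35(W) — all W, so L
n=41: →40(L), so W
n=42: →41(W), 38(W), 37(W) — all W, so L
Reading off the rows marked L gives the requested list; there are 12 such values of n.

0, 2, 8, 10, 16, 18, 24, 26, 32, 34, 40, 42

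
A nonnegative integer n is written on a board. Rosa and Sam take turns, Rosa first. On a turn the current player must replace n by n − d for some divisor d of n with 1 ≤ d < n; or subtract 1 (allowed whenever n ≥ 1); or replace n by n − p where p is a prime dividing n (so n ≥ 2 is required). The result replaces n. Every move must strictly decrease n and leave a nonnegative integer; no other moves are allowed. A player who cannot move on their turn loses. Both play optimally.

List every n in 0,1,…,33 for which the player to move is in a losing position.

Label each position W (a win for the player to move) or L (a loss). A position with no legal move is L; any other position is W exactly when some move reaches an L, and L when every move reaches a W.
n=0: no move → L
n=1: can move to 0, which is L ⇒ W
n=2: can move to 0, which is L ⇒ W
n=3: can move to 0, which is L ⇒ W
n=4: moves to 2(W), 3(W); every one is W ⇒ L
n=5: can move to 0, which is L ⇒ W
n=6: can move to 4, which is L ⇒ W
n=7: can move to 0, which is L ⇒ W
n=8: can move to 4, which is L ⇒ W
n=9: moves to 6(W), 8(W); every one is W ⇒ L
n=10: can move to 9, which is L ⇒ W
n=11: can move to 0, which is L ⇒ W
n=12: can move to 9, which is L ⇒ W
n=13: can move to 0, which is L ⇒ W
n=14: moves to 7(W), 12(W), 13(W); every one is W ⇒ L
n=15: can move to 14, which is L ⇒ W
n=16: can move to 14, which is L ⇒ W
n=17: can move to 0, which is L ⇒ W
n=18: can move to 9, which is L ⇒ W
n=19: can move to 0, which is L ⇒ W
n=20: moves to 10(W), 15(W), 16(W), 18(W), 19(W); every one is W ⇒ L
n=21: can move to 14, which is L ⇒ W
n=22: can move to 20, which is L ⇒ W
n=23: can move to 0, which is L ⇒ W
n=24: can move to 20, which is L ⇒ W
n=25: can move to 20, which is L ⇒ W
n=26: moves to 13(W), 24(W), 25(W); every one is W ⇒ L
n=27: can move to 26, which is L ⇒ W
n=28: can move to 14, which is L ⇒ W
n=29: can move to 0, which is L ⇒ W
n=30: can move to 20, which is L ⇒ W
n=31: can move to 0, which is L ⇒ W
n=32: moves to 16(W), 24(W), 28(W), 30(W), 31(W); every one is W ⇒ L
n=33: can move to 32, which is L ⇒ W
The losing starting values of n are exactly the entries labelled L in this table (7 of them).

0, 4, 9, 14, 20, 26, 32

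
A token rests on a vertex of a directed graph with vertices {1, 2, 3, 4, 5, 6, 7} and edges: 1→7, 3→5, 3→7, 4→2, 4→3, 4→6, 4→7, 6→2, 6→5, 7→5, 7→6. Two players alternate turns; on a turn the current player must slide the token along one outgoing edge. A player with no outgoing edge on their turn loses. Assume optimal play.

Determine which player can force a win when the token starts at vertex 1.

The second player wins.

Label each position W (a win for the player to move) or L (a loss). A position with no legal move is L; any other position is W exactly when some move reaches an L, and L when every move reaches a W.
Every edge goes from a vertex to one that appears earlier in the order 5, 2, 6, 7, 3, 4, 1, so processing vertices in that order labels each vertex after all of its successors.
5: no outgoing edge → L
2: no outgoing edge → L
6: →2(L), so W
7: →5(L), so W
3: →5(L), so W
4: →2(L), so W
1: →7(W) only, which is W, so L
The starting position 1 is L: whatever the player to move does, the opponent receives a W position.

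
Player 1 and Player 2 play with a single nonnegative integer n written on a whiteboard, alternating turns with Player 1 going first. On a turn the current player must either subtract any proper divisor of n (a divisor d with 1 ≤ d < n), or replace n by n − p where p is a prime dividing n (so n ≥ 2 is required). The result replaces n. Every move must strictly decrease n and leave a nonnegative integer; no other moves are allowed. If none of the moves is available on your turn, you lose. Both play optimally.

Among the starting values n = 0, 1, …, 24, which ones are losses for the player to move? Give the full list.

Build the W/L table. Terminal = L. A non-terminal position is W if it has a move to some L; otherwise it is L.
n=0: no move → L
n=1: no move → L
n=2: reaches L-position 0 → W
n=3: reaches L-position 0 → W
n=4: only reaches 2(W), 3(W), all W → L
n=5: reaches L-position 0 → W
n=6: reaches L-position 4 → W
n=7: reaches L-position 0 → W
n=8: reaches L-position 4 → W
n=9: only reaches 6(W), 8(W), all W → L
n=10: reaches L-position 9 → W
n=11: reaches L-position 0 → W
n=12: reaches L-position 9 → W
n=13: reaches L-position 0 → W
n=14: only reaches 7(W), 12(W), 13(W), all W → L
n=15: reaches L-position 14 → W
n=16: reaches L-position 14 → W
n=17: reaches L-position 0 → W
n=18: reaches L-position 9 → W
n=19: reaches L-position 0 → W
n=20: only reaches 10(W), 15(W), 16(W), 18(W), 19(W), all W → L
n=21: reaches L-position 14 → W
n=22: reaches L-position 20 → W
n=23: reaches L-position 0 → W
n=24: reaches L-position 20 → W
Reading off the rows marked L gives the requested list; there are 6 such values of n.

0, 1, 4, 9, 14, 20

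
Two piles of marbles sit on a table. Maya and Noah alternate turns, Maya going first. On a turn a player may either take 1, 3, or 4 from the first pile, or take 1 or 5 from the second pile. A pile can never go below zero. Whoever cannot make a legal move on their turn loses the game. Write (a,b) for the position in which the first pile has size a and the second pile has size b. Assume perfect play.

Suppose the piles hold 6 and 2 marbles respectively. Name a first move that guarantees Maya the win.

Use the standard recursion: the mover loses at a terminal position; elsewhere, the mover wins exactly when some move hands the opponent an L position.
No move ever increases a pile, so every position that can arise here has a ≤ 6 and b ≤ 2; it is enough to label the cells with 0 ≤ a ≤ 6 and 0 ≤ b ≤ 2.
Every move lowers a or b (never raises either), so fill the grid row by row in increasing a, and left to right within a row: each cell's successors are then already labelled.
      b=0  b=1  b=2
a=0:    L    W    L
a=1:    W    L    W
a=2:    L    W    L
a=3:    W    L    W
a=4:    W    W    W
a=5:    W    W    W
a=6:    W    W    W
Cells with no legal move (terminal, hence L): (0,0).
The remaining L cells, each justified by listing all of its moves:
(0,2): only reaches (0,1)(W), which is W → L
(1,1): only reaches (0,1)(W), (1,0)(W), all W → L
(2,0): only reaches (1,0)(W), which is W → L
(2,2): only reaches (1,2)(W), (2,1)(W), all W → L
(3,1): only reaches (2,1)(W), (0,1)(W), (3,0)(W), all W → L
Every other cell has at least one move into one of the L cells above, so it is W.
From (6,2), the L positions reachable in one move are: (2,2).

Move to (2,2).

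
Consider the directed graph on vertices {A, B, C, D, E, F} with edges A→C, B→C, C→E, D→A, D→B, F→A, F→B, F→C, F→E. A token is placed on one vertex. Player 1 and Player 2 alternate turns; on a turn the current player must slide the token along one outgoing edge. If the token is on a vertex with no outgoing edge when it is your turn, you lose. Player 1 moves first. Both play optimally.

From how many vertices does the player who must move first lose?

3

Positions with no move are L. A position that does have a move is losing for the player to move precisely when every available move leads to a winning position for the opponent. Fill in the labels:
Every edge goes from a vertex to one that appears earlier in the order E, C, A, B, F, D, so processing vertices in that order labels each vertex after all of its successors.
E: no outgoing edge → L
C: →E(L), so W
A: →C(W) only, which is W, so L
B: →C(W) only, which is W, so L
F: →B(L), so W
D: →B(L), so W
The L vertices are A, B, E; that is 3 in all.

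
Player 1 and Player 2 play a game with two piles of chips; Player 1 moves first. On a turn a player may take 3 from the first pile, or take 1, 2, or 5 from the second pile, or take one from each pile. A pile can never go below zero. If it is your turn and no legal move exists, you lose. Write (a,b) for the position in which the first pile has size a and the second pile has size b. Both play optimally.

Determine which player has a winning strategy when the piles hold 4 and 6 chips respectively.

Build the W/L table. Terminal = L. A non-terminal position is W if it has a move to some L; otherwise it is L.
No move ever increases a pile, so every position that can arise here has a ≤ 4 and b ≤ 6; it is enough to label the cells with 0 ≤ a ≤ 4 and 0 ≤ b ≤ 6.
Every move lowers a or b (never raises either), so fill the grid row by row in increasing a, and left to right within a row: each cell's successors are then already labelled.
      b=0  b=1  b=2  b=3  b=4  b=5  b=6
a=0:    L    W    W    L    W    W    L
a=1:    L    W    W    L    W    W    L
a=2:    L    W    W    L    W    W    L
a=3:    W    W    L    W    W    L    W
a=4:    W    L    W    W    L    W    W
Cells with no legal move (terminal, hence L): (0,0), (1,0), (2,0).
The remaining L cells, each justified by listing all of its moves:
(0,3): only reaches (0,2)(W), (0,1)(W), all W → L
(0,6): only reaches (0,5)(W), (0,4)(W), (0,1)(W), all W → L
(1,3): only reaches (1,2)(W), (1,1)(W), (0,2)(W), all W → L
(1,6): only reaches (1,5)(W), (1,4)(W), (1,1)(W), (0,5)(W), all W → L
(2,3): only reaches (2,2)(W), (2,1)(W), (1,2)(W), all W → L
(2,6): only reaches (2,5)(W), (2,4)(W), (2,1)(W), (1,5)(W), all W → L
(3,2): only reaches (0,2)(W), (3,1)(W), (3,0)(W), (2,1)(W), all W → L
(3,5): only reaches (0,5)(W), (3,4)(W), (3,3)(W), (3,0)(W), (2,4)(W), all W → L
(4,1): only reaches (1,1)(W), (4,0)(W), (3,0)(W), all W → L
(4,4): only reaches (1,4)(W), (4,3)(W), (4,2)(W), (3,3)(W), all W → L
Every other cell has at least one move into one of the L cells above, so it is W.
From (4,6) Player 1 can move to (1,6), reaching an L position.

Player 1 wins.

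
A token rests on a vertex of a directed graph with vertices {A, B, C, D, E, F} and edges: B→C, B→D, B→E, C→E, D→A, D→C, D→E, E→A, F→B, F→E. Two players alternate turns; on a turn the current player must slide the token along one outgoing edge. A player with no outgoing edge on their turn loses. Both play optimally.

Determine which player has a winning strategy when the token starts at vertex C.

The second player wins.

Build the W/L table. Terminal = L. A non-terminal position is W if it has a move to some L; otherwise it is L.
Every edge goes from a vertex to one that appears earlier in the order A, E, C, D, B, F, so processing vertices in that order labels each vertex after all of its successors.
A: no outgoing edge → L
E: can move to A, which is L ⇒ W
C: the only move is to E(W), a W ⇒ L
D: can move to C, which is L ⇒ W
B: can move to C, which is L ⇒ W
F: moves to B(W), E(W); every one is W ⇒ L
The starting position C is L: whatever the player to move does, the opponent receives a W position.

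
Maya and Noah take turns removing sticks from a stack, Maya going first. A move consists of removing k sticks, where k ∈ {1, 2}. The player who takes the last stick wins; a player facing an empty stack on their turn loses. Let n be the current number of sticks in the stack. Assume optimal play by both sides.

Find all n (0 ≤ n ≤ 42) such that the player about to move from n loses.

Work bottom-up. With no move the player to move loses. Otherwise the position is W if at least one move leads to an L position for the opponent, and L if every move leads to a W.
n=0: no move → L
n=1: can move to 0, which is L ⇒ W
n=2: can move to 0, which is L ⇒ W
n=3: moves to 2(W), 1(W); every one is W ⇒ L
n=4: can move to 3, which is L ⇒ W
n=5: can move to 3, which is L ⇒ W
n=6: moves to 5(W), 4(W); every one is W ⇒ L
n=7: can move to 6, which is L ⇒ W
n=8: can move to 6, which is L ⇒ W
n=9: moves to 8(W), 7(W); every one is W ⇒ L
n=10: can move to 9, which is L ⇒ W
n=11: can move to 9, which is L ⇒ W
n=12: moves to 11(W), 10(W); every one is W ⇒ L
n=13: can move to 12, which is L ⇒ W
n=14: can move to 12, which is L ⇒ W
n=15: moves to 14(W), 13(W); every one is W ⇒ L
n=16: can move to 15, which is L ⇒ W
n=17: can move to 15, which is L ⇒ W
n=18: moves to 17(W), 16(W); every one is W ⇒ L
n=19: can move to 18, which is L ⇒ W
n=20: can move to 18, which is L ⇒ W
n=21: moves to 20(W), 19(W); every one is W ⇒ L
n=22: can move to 21, which is L ⇒ W
n=23: can move to 21, which is L ⇒ W
n=24: moves to 23(W), 22(W); every one is W ⇒ L
n=25: can move to 24, which is L ⇒ W
n=26: can move to 24, which is L ⇒ W
n=27: moves to 26(W), 25(W); every one is W ⇒ L
n=28: can move to 27, which is L ⇒ W
n=29: can move to 27, which is L ⇒ W
n=30: moves to 29(W), 28(W); every one is W ⇒ L
n=31: can move to 30, which is L ⇒ W
n=32: can move to 30, which is L ⇒ W
n=33: moves to 32(W), 31(W); every one is W ⇒ L
n=34: can move to 33, which is L ⇒ W
n=35: can move to 33, which is L ⇒ W
n=36: moves to 35(W), 34(W); every one is W ⇒ L
n=37: can move to 36, which is L ⇒ W
n=38: can move to 36, which is L ⇒ W
n=39: moves to 38(W), 37(W); every one is W ⇒ L
n=40: can move to 39, which is L ⇒ W
n=41: can move to 39, which is L ⇒ W
n=42: moves to 41(W), 40(W); every one is W ⇒ L
The losing starting values of n are exactly the entries labelled L in this table (15 of them).

0, 3, 6, 9, 12, 15, 18, 21, 24, 27, 30, 33, 36, 39, 42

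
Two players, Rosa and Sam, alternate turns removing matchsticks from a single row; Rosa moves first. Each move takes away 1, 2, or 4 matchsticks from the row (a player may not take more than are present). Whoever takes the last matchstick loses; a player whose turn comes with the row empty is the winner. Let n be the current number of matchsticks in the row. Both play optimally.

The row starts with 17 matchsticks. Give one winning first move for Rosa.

Label each position W (a win for the player to move) or L (a loss). A position with no legal move is W; any other position is W exactly when some move reaches an L, and L when every move reaches a W.
n=0: no move; the opponent has just taken the last matchstick and therefore loses → W
n=1: only reaches 0(W), which is W → L
n=2: reaches L-position 1 → W
n=3: reaches L-position 1 → W
n=4: only reaches 3(W), 2(W), 0(W), all W → L
n=5: reaches L-position 4 → W
n=6: reaches L-position 4 → W
n=7: only reaches 6(W), 5(W), 3(W), all W → L
n=8: reaches L-position 7 → W
n=9: reaches L-position 7 → W
n=10: only reaches 9(W), 8(W), 6(W), all W → L
n=11: reaches L-position 10 → W
n=12: reaches L-position 10 → W
n=13: only reaches 12(W), 11(W), 9(W), all W → L
n=14: reaches L-position 13 → W
n=15: reaches L-position 13 → W
n=16: only reaches 15(W), 14(W), 12(W), all W → L
n=17: reaches L-position 16 → W
From 17, the L positions reachable in one move are: 16, 13. Any move reaching one of these is winning.

Remove 1, leaving 16.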